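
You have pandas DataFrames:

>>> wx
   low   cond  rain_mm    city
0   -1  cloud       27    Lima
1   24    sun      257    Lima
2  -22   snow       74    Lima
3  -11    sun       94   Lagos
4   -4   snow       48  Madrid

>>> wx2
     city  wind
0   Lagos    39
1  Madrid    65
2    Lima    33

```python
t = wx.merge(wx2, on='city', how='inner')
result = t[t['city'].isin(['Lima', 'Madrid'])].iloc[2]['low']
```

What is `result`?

-22

merge on 'city' (how='inner') → 5 rows:
   low   cond  rain_mm    city  wind
0   -1  cloud       27    Lima    33
1   24    sun      257    Lima    33
2  -22   snow       74    Lima    33
3  -11    sun       94   Lagos    39
4   -4   snow       48  Madrid    65
filter rows where city in ['Lima', 'Madrid']:
   low   cond  rain_mm    city  wind
0   -1  cloud       27    Lima    33
1   24    sun      257    Lima    33
2  -22   snow       74    Lima    33
4   -4   snow       48  Madrid    65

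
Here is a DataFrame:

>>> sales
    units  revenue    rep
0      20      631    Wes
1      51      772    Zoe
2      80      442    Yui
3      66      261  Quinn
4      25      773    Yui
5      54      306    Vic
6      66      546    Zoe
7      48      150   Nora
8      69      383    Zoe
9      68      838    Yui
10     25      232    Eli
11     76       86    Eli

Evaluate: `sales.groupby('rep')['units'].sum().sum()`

648

group by rep, sum of units:
rep
Eli      101
Nora      48
Quinn     66
Vic       54
Wes       20
Yui      173
Zoe      186
Name: units, dtype: int64
Reading off the sum of the resulting series, we get 648.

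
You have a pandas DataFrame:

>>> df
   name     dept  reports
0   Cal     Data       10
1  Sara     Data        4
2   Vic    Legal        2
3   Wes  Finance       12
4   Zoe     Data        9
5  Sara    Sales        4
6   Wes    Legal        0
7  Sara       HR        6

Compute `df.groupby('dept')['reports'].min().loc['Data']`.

group by dept, min of reports:
dept
Data        4
Finance    12
HR          6
Legal       0
Sales       4
Name: reports, dtype: int64
Taking the value at index 'Data' gives 4.

4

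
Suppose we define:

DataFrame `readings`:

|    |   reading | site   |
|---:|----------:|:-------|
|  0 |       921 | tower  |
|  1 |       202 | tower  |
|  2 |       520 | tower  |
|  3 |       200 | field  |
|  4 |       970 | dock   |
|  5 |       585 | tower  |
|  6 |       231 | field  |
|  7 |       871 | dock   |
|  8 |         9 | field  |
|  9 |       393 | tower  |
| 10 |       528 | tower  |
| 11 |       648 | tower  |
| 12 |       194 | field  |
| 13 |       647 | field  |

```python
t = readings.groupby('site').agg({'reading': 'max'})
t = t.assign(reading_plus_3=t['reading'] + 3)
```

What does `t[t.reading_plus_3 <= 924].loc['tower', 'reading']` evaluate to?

921

group by site, max of reading:
       reading
site          
dock       970
field      647
tower      921
add column reading_plus_3 = t['reading'] + 3:
       reading  reading_plus_3
site                          
dock       970             973
field      647             650
tower      921             924
filter rows where reading_plus_3 <= 924:
       reading  reading_plus_3
site                          
field      647             650
tower      921             924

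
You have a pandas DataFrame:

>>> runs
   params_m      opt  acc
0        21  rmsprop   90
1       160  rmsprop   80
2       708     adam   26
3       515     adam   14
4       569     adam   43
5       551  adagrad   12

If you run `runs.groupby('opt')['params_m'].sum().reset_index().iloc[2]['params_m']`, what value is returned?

181

group by opt, sum of params_m:
opt
adagrad     551
adam       1792
rmsprop     181
Name: params_m, dtype: int64
reset_index():
       opt  params_m
0  adagrad       551
1     adam      1792
2  rmsprop       181
Then the value at position 2, column 'params_m': 181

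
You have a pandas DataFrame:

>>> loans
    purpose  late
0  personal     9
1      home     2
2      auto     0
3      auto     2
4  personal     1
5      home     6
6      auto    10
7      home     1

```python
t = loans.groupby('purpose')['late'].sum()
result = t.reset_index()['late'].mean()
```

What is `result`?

10.3333333333

group by purpose, sum of late:
purpose
auto        12
home         9
personal    10
Name: late, dtype: int64
reset_index():
    purpose  late
0      auto    12
1      home     9
2  personal    10
So mean() = 10.3333333333.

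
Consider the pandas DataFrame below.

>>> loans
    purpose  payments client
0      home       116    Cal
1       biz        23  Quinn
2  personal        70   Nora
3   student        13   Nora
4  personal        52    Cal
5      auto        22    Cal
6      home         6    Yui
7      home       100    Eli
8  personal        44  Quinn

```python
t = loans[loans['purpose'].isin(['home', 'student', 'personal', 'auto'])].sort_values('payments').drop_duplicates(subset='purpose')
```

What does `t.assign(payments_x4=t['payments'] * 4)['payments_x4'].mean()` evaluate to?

85.0

filter rows where purpose in ['home', 'student', 'personal', 'auto']:
    purpose  payments client
0      home       116    Cal
2  personal        70   Nora
3   student        13   Nora
4  personal        52    Cal
5      auto        22    Cal
6      home         6    Yui
7      home       100    Eli
8  personal        44  Quinn
sort by payments:
    purpose  payments client
6      home         6    Yui
3   student        13   Nora
5      auto        22    Cal
8  personal        44  Quinn
4  personal        52    Cal
2  personal        70   Nora
7      home       100    Eli
0      home       116    Cal
drop duplicate purpose (keep=first):
    purpose  payments client
6      home         6    Yui
3   student        13   Nora
5      auto        22    Cal
8  personal        44  Quinn
add column payments_x4 = t['payments'] * 4:
    purpose  payments client  payments_x4
6      home         6    Yui           24
3   student        13   Nora           52
5      auto        22    Cal           88
8  personal        44  Quinn          176
Hence 85.0.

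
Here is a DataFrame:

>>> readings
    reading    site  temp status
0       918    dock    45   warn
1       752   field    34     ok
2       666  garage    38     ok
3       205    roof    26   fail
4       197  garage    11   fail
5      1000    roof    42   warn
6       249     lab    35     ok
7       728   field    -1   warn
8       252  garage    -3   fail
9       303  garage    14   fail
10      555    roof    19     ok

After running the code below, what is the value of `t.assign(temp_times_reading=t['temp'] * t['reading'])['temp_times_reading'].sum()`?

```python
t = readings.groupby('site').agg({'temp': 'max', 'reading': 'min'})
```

group by site: max(temp), min(reading):
        temp  reading
site                 
dock      45      918
field     34      728
garage    38      197
lab       35      249
roof      42      205
add column temp_times_reading = t['temp'] * t['reading']:
        temp  reading  temp_times_reading
site                                     
dock      45      918               41310
field     34      728               24752
garage    38      197                7486
lab       35      249                8715
roof      42      205                8610
Finally, sum of column 'temp_times_reading' = 90873.

90873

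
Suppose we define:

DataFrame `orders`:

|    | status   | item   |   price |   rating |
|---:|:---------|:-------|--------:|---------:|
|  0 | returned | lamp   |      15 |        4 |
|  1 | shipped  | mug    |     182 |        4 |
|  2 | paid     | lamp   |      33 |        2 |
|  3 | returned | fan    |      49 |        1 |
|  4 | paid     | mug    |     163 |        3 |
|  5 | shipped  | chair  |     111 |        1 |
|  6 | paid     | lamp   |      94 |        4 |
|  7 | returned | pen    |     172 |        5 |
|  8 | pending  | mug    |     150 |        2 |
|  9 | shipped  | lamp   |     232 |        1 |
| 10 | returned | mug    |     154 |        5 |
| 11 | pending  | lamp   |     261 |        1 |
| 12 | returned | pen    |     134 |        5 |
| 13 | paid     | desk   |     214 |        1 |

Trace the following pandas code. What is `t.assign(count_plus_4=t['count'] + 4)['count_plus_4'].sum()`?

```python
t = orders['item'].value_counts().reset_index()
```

38

value_counts of item:
item
lamp     5
mug      4
pen      2
fan      1
chair    1
desk     1
Name: count, dtype: int64
reset_index():
    item  count
0   lamp      5
1    mug      4
2    pen      2
3    fan      1
4  chair      1
5   desk      1
add column count_plus_4 = t['count'] + 4:
    item  count  count_plus_4
0   lamp      5             9
1    mug      4             8
2    pen      2             6
3    fan      1             5
4  chair      1             5
5   desk      1             5
Reading off the sum of column 'count_plus_4', we get 38.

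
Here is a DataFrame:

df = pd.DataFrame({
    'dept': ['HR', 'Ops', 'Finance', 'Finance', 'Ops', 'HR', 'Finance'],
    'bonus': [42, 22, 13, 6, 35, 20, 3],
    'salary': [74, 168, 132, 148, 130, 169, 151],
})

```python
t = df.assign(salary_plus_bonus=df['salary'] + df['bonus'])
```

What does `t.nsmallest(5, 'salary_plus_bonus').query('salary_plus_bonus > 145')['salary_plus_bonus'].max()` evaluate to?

add column salary_plus_bonus = df['salary'] + df['bonus']:
      dept  bonus  salary  salary_plus_bonus
0       HR     42      74                116
1      Ops     22     168                190
2  Finance     13     132                145
3  Finance      6     148                154
4      Ops     35     130                165
5       HR     20     169                189
6  Finance      3     151                154
take 5 rows with smallest salary_plus_bonus:
      dept  bonus  salary  salary_plus_bonus
0       HR     42      74                116
2  Finance     13     132                145
3  Finance      6     148                154
6  Finance      3     151                154
4      Ops     35     130                165
filter rows where salary_plus_bonus > 145:
      dept  bonus  salary  salary_plus_bonus
3  Finance      6     148                154
6  Finance      3     151                154
4      Ops     35     130                165
Hence 165.

165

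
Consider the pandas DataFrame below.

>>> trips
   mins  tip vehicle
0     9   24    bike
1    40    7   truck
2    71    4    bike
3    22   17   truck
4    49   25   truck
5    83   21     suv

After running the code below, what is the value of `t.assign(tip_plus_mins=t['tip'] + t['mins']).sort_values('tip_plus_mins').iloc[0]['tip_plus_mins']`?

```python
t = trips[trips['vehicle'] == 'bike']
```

filter rows where vehicle == 'bike':
   mins  tip vehicle
0     9   24    bike
2    71    4    bike
add column tip_plus_mins = t['tip'] + t['mins']:
   mins  tip vehicle  tip_plus_mins
0     9   24    bike             33
2    71    4    bike             75
sort by tip_plus_mins:
   mins  tip vehicle  tip_plus_mins
0     9   24    bike             33
2    71    4    bike             75
Reading off the value at position 0, column 'tip_plus_mins', we get 33.

33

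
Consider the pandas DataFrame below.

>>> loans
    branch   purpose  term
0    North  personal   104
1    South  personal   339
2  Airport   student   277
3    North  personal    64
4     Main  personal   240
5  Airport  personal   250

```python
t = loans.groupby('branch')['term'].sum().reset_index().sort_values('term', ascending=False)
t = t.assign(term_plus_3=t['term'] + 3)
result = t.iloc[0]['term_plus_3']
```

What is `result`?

group by branch, sum of term:
branch
Airport    527
Main       240
North      168
South      339
Name: term, dtype: int64
reset_index():
    branch  term
0  Airport   527
1     Main   240
2    North   168
3    South   339
sort by term descending:
    branch  term
0  Airport   527
3    South   339
1     Main   240
2    North   168
add column term_plus_3 = t['term'] + 3:
    branch  term  term_plus_3
0  Airport   527          530
3    South   339          342
1     Main   240          243
2    North   168          171

530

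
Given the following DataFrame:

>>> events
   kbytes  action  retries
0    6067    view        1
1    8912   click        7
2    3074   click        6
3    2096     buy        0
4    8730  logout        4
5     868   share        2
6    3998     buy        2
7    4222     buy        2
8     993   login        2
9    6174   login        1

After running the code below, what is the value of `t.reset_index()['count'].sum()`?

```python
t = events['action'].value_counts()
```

10

value_counts of action:
action
buy       3
click     2
login     2
view      1
logout    1
share     1
Name: count, dtype: int64
reset_index():
   action  count
0     buy      3
1   click      2
2   login      2
3    view      1
4  logout      1
5   share      1
Then the sum of column 'count': 10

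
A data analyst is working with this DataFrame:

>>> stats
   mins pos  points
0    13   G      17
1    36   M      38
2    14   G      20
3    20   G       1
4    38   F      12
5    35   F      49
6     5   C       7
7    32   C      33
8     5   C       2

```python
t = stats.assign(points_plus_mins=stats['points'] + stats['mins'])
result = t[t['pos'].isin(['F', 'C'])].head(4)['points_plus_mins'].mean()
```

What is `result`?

add column points_plus_mins = stats['points'] + stats['mins']:
   mins pos  points  points_plus_mins
0    13   G      17                30
1    36   M      38                74
2    14   G      20                34
3    20   G       1                21
4    38   F      12                50
5    35   F      49                84
6     5   C       7                12
7    32   C      33                65
8     5   C       2                 7
filter rows where pos in ['F', 'C']:
   mins pos  points  points_plus_mins
4    38   F      12                50
5    35   F      49                84
6     5   C       7                12
7    32   C      33                65
8     5   C       2                 7
take first 4 rows:
   mins pos  points  points_plus_mins
4    38   F      12                50
5    35   F      49                84
6     5   C       7                12
7    32   C      33                65
Finally, mean of column 'points_plus_mins' = 52.75.

52.75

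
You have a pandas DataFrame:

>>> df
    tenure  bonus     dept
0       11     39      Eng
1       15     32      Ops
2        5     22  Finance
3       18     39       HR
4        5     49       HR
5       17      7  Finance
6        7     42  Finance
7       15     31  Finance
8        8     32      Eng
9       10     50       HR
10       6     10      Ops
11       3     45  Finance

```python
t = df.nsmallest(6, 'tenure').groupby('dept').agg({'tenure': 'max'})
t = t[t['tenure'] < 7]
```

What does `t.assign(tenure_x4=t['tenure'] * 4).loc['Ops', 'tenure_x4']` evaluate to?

24

take 6 rows with smallest tenure:
    tenure  bonus     dept
11       3     45  Finance
2        5     22  Finance
4        5     49       HR
10       6     10      Ops
6        7     42  Finance
8        8     32      Eng
group by dept, max of tenure:
         tenure
dept           
Eng           8
Finance       7
HR            5
Ops           6
filter rows where tenure < 7:
      tenure
dept        
HR         5
Ops        6
add column tenure_x4 = t['tenure'] * 4:
      tenure  tenure_x4
dept                   
HR         5         20
Ops        6         24
Hence 24.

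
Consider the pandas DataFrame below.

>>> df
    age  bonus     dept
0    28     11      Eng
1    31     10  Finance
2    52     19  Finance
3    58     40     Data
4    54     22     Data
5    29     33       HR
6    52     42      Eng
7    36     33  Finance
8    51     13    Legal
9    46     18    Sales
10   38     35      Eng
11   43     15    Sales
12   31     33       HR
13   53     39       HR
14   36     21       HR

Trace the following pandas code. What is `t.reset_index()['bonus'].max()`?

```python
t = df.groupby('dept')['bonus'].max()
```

42

group by dept, max of bonus:
dept
Data       40
Eng        42
Finance    33
HR         39
Legal      13
Sales      18
Name: bonus, dtype: int64
reset_index():
      dept  bonus
0     Data     40
1      Eng     42
2  Finance     33
3       HR     39
4    Legal     13
5    Sales     18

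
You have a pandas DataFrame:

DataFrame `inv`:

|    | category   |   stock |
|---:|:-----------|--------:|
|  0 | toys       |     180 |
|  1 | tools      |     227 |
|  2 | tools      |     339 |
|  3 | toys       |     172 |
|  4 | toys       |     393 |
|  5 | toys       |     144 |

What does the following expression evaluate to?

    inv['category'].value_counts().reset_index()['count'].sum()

value_counts of category:
category
toys     4
tools    2
Name: count, dtype: int64
reset_index():
  category  count
0     toys      4
1    tools      2
So sum() = 6.

6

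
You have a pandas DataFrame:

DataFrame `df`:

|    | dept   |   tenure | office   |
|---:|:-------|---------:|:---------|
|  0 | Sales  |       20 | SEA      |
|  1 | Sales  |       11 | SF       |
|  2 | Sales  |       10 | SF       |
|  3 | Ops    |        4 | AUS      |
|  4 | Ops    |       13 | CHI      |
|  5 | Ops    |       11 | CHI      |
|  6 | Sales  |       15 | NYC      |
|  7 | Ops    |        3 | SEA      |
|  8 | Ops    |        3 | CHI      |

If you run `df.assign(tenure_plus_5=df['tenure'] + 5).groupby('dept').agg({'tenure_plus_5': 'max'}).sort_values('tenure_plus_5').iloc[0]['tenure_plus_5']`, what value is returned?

add column tenure_plus_5 = df['tenure'] + 5:
    dept  tenure office  tenure_plus_5
0  Sales      20    SEA             25
1  Sales      11     SF             16
2  Sales      10     SF             15
3    Ops       4    AUS              9
4    Ops      13    CHI             18
5    Ops      11    CHI             16
6  Sales      15    NYC             20
7    Ops       3    SEA              8
8    Ops       3    CHI              8
group by dept, max of tenure_plus_5:
       tenure_plus_5
dept                
Ops               18
Sales             25
sort by tenure_plus_5:
       tenure_plus_5
dept                
Ops               18
Sales             25
So iloc[0]['tenure_plus_5'] = 18.

18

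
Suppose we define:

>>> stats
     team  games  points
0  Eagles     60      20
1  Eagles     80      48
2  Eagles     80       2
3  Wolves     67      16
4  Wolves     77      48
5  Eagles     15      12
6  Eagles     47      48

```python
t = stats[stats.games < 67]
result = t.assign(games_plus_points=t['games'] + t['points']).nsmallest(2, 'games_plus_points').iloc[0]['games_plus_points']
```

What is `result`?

filter rows where games < 67:
     team  games  points
0  Eagles     60      20
5  Eagles     15      12
6  Eagles     47      48
add column games_plus_points = t['games'] + t['points']:
     team  games  points  games_plus_points
0  Eagles     60      20                 80
5  Eagles     15      12                 27
6  Eagles     47      48                 95
take 2 rows with smallest games_plus_points:
     team  games  points  games_plus_points
5  Eagles     15      12                 27
0  Eagles     60      20                 80
value at position 0, column 'games_plus_points' → 27

27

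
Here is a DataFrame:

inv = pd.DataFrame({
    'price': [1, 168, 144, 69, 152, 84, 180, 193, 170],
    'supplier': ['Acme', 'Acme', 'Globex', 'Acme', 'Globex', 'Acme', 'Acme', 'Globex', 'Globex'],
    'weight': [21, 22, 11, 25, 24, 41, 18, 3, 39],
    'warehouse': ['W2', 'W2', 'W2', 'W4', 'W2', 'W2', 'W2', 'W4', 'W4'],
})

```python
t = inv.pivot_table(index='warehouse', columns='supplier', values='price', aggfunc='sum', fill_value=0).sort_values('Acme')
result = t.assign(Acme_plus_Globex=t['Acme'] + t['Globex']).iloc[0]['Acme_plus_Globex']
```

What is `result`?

432

pivot: rows=warehouse, cols=supplier, sum(price):
supplier   Acme  Globex
warehouse              
W2          433     296
W4           69     363
sort by Acme:
supplier   Acme  Globex
warehouse              
W4           69     363
W2          433     296
add column Acme_plus_Globex = t['Acme'] + t['Globex']:
supplier   Acme  Globex  Acme_plus_Globex
warehouse                                
W4           69     363               432
W2          433     296               729
Hence 432.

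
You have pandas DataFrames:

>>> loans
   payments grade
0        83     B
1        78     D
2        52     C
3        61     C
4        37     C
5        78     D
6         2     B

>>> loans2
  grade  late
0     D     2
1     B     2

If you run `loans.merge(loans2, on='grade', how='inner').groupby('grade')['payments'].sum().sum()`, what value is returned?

merge on 'grade' (how='inner') → 4 rows:
   payments grade  late
0        83     B     2
1        78     D     2
2        78     D     2
3         2     B     2
group by grade, sum of payments:
grade
B     85
D    156
Name: payments, dtype: int64
So sum() = 241.

241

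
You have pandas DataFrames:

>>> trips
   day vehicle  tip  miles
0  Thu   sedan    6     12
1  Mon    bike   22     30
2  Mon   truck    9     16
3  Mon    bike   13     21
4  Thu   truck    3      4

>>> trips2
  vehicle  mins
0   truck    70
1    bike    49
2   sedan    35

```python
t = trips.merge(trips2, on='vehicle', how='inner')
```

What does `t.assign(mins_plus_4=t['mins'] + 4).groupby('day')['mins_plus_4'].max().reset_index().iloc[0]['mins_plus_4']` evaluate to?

74

merge on 'vehicle' (how='inner') → 5 rows:
   day vehicle  tip  miles  mins
0  Thu   sedan    6     12    35
1  Mon    bike   22     30    49
2  Mon   truck    9     16    70
3  Mon    bike   13     21    49
4  Thu   truck    3      4    70
add column mins_plus_4 = t['mins'] + 4:
   day vehicle  tip  miles  mins  mins_plus_4
0  Thu   sedan    6     12    35           39
1  Mon    bike   22     30    49           53
2  Mon   truck    9     16    70           74
3  Mon    bike   13     21    49           53
4  Thu   truck    3      4    70           74
group by day, max of mins_plus_4:
day
Mon    74
Thu    74
Name: mins_plus_4, dtype: int64
reset_index():
   day  mins_plus_4
0  Mon           74
1  Thu           74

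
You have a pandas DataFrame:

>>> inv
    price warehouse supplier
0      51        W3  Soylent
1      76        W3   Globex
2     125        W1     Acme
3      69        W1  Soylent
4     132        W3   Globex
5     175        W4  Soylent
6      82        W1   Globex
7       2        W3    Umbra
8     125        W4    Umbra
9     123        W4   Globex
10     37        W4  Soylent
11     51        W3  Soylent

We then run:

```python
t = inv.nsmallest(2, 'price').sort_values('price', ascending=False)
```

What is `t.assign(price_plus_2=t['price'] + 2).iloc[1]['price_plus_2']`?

take 2 rows with smallest price:
    price warehouse supplier
7       2        W3    Umbra
10     37        W4  Soylent
sort by price descending:
    price warehouse supplier
10     37        W4  Soylent
7       2        W3    Umbra
add column price_plus_2 = t['price'] + 2:
    price warehouse supplier  price_plus_2
10     37        W4  Soylent            39
7       2        W3    Umbra             4
Then the value at position 1, column 'price_plus_2': 4

4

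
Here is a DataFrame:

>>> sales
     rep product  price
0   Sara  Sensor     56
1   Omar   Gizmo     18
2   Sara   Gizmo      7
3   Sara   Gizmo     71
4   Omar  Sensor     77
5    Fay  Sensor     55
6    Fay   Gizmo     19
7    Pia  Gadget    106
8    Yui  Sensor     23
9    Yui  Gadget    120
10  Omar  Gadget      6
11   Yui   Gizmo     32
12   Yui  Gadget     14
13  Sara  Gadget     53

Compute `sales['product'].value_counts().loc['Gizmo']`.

value_counts of product:
product
Gizmo     5
Gadget    5
Sensor    4
Name: count, dtype: int64
Reading off the value at index 'Gizmo', we get 5.

5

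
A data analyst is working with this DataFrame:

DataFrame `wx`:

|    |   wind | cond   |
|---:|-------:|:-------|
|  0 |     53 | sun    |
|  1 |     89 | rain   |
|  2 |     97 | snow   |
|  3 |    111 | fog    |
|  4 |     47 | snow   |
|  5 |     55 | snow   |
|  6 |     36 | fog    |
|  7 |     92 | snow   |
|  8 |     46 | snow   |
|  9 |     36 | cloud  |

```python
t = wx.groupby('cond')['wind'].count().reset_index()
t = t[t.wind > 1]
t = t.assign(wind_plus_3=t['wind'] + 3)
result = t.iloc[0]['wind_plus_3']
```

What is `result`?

5

group by cond, count of wind:
cond
cloud    1
fog      2
rain     1
snow     5
sun      1
Name: wind, dtype: int64
reset_index():
    cond  wind
0  cloud     1
1    fog     2
2   rain     1
3   snow     5
4    sun     1
filter rows where wind > 1:
   cond  wind
1   fog     2
3  snow     5
add column wind_plus_3 = t['wind'] + 3:
   cond  wind  wind_plus_3
1   fog     2            5
3  snow     5            8
Hence 5.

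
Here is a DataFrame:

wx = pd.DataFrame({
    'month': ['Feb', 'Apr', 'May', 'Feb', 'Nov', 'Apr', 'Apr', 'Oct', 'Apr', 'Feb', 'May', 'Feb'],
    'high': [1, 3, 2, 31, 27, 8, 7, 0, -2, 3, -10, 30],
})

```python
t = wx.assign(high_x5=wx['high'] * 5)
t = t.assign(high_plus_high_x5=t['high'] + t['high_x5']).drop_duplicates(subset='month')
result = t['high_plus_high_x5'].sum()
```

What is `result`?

add column high_x5 = wx['high'] * 5:
   month  high  high_x5
0    Feb     1        5
1    Apr     3       15
2    May     2       10
3    Feb    31      155
4    Nov    27      135
5    Apr     8       40
6    Apr     7       35
7    Oct     0        0
8    Apr    -2      -10
9    Feb     3       15
10   May   -10      -50
11   Feb    30      150
add column high_plus_high_x5 = t['high'] + t['high_x5']:
   month  high  high_x5  high_plus_high_x5
0    Feb     1        5                  6
1    Apr     3       15                 18
2    May     2       10                 12
3    Feb    31      155                186
4    Nov    27      135                162
5    Apr     8       40                 48
6    Apr     7       35                 42
7    Oct     0        0                  0
8    Apr    -2      -10                -12
9    Feb     3       15                 18
10   May   -10      -50                -60
11   Feb    30      150                180
drop duplicate month (keep=first):
  month  high  high_x5  high_plus_high_x5
0   Feb     1        5                  6
1   Apr     3       15                 18
2   May     2       10                 12
4   Nov    27      135                162
7   Oct     0        0                  0
So sum() = 198.

198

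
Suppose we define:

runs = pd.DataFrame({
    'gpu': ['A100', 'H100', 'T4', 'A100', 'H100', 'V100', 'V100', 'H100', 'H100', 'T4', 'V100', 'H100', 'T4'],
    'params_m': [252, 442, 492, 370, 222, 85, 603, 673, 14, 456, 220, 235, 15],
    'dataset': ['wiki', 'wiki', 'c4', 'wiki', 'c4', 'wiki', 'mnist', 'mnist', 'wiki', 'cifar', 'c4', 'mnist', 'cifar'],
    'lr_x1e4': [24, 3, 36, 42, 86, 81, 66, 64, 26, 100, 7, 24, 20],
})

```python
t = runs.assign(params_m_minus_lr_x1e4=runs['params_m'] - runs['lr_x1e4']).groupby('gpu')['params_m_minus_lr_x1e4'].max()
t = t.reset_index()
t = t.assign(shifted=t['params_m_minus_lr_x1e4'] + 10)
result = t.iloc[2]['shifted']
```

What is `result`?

add column params_m_minus_lr_x1e4 = runs['params_m'] - runs['lr_x1e4']:
     gpu  params_m dataset  lr_x1e4  params_m_minus_lr_x1e4
0   A100       252    wiki       24                     228
1   H100       442    wiki        3                     439
2     T4       492      c4       36                     456
3   A100       370    wiki       42                     328
4   H100       222      c4       86                     136
5   V100        85    wiki       81                       4
6   V100       603   mnist       66                     537
7   H100       673   mnist       64                     609
8   H100        14    wiki       26                     -12
9     T4       456   cifar      100                     356
10  V100       220      c4        7                     213
11  H100       235   mnist       24                     211
12    T4        15   cifar       20                      -5
group by gpu, max of params_m_minus_lr_x1e4:
gpu
A100    328
H100    609
T4      456
V100    537
Name: params_m_minus_lr_x1e4, dtype: int64
reset_index():
    gpu  params_m_minus_lr_x1e4
0  A100                     328
1  H100                     609
2    T4                     456
3  V100                     537
add column shifted = t['params_m_minus_lr_x1e4'] + 10:
    gpu  params_m_minus_lr_x1e4  shifted
0  A100                     328      338
1  H100                     609      619
2    T4                     456      466
3  V100                     537      547
The value at position 2, column 'shifted' is 466.

466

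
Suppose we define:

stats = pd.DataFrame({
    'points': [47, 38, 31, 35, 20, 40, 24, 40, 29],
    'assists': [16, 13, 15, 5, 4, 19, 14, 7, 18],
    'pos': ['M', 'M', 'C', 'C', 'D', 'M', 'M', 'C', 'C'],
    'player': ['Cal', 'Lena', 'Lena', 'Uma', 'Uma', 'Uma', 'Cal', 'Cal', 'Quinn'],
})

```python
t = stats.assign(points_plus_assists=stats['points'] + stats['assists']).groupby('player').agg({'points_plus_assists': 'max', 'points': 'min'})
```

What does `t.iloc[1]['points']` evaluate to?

31

add column points_plus_assists = stats['points'] + stats['assists']:
   points  assists pos player  points_plus_assists
0      47       16   M    Cal                   63
1      38       13   M   Lena                   51
2      31       15   C   Lena                   46
3      35        5   C    Uma                   40
4      20        4   D    Uma                   24
5      40       19   M    Uma                   59
6      24       14   M    Cal                   38
7      40        7   C    Cal                   47
8      29       18   C  Quinn                   47
group by player: max(points_plus_assists), min(points):
        points_plus_assists  points
player                             
Cal                      63      24
Lena                     51      31
Quinn                    47      29
Uma                      59      20
Then the value at position 1, column 'points': 31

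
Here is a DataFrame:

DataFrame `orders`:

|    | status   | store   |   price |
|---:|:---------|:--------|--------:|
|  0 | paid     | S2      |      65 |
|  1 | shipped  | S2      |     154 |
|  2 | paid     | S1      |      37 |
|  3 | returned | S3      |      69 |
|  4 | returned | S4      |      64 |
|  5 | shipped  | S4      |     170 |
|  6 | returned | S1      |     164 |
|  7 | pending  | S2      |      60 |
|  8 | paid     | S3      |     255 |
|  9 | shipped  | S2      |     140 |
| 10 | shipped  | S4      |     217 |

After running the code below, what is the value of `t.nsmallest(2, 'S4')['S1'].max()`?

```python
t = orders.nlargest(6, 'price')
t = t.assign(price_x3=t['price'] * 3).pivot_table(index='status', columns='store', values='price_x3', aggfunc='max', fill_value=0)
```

492

take 6 rows with largest price:
      status store  price
8       paid    S3    255
10   shipped    S4    217
5    shipped    S4    170
6   returned    S1    164
1    shipped    S2    154
9    shipped    S2    140
add column price_x3 = t['price'] * 3:
      status store  price  price_x3
8       paid    S3    255       765
10   shipped    S4    217       651
5    shipped    S4    170       510
6   returned    S1    164       492
1    shipped    S2    154       462
9    shipped    S2    140       420
pivot: rows=status, cols=store, max(price_x3):
store      S1   S2   S3   S4
status                      
paid        0    0  765    0
returned  492    0    0    0
shipped     0  462    0  651
take 2 rows with smallest S4:
store      S1  S2   S3  S4
status                    
paid        0   0  765   0
returned  492   0    0   0
The max of column 'S1' is 492.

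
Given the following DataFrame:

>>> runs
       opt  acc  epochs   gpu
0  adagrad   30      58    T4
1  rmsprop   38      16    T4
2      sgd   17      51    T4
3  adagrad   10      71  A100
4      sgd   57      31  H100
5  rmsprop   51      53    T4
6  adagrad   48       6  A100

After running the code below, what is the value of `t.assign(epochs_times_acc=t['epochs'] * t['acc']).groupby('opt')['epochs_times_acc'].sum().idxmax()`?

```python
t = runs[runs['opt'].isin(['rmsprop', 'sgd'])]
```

rmsprop

filter rows where opt in ['rmsprop', 'sgd']:
       opt  acc  epochs   gpu
1  rmsprop   38      16    T4
2      sgd   17      51    T4
4      sgd   57      31  H100
5  rmsprop   51      53    T4
add column epochs_times_acc = t['epochs'] * t['acc']:
       opt  acc  epochs   gpu  epochs_times_acc
1  rmsprop   38      16    T4               608
2      sgd   17      51    T4               867
4      sgd   57      31  H100              1767
5  rmsprop   51      53    T4              2703
group by opt, sum of epochs_times_acc:
opt
rmsprop    3311
sgd        2634
Name: epochs_times_acc, dtype: int64
So idxmax() = rmsprop.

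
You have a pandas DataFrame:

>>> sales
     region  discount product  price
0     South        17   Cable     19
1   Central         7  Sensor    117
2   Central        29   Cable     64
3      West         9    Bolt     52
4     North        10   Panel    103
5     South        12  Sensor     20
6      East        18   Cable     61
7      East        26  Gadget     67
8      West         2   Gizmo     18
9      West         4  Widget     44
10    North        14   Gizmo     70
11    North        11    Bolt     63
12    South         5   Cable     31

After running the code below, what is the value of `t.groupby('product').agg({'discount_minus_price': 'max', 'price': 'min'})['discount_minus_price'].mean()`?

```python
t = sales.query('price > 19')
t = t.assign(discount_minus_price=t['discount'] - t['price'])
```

filter rows where price > 19:
     region  discount product  price
1   Central         7  Sensor    117
2   Central        29   Cable     64
3      West         9    Bolt     52
4     North        10   Panel    103
5     South        12  Sensor     20
6      East        18   Cable     61
7      East        26  Gadget     67
9      West         4  Widget     44
10    North        14   Gizmo     70
11    North        11    Bolt     63
12    South         5   Cable     31
add column discount_minus_price = t['discount'] - t['price']:
     region  discount product  price  discount_minus_price
1   Central         7  Sensor    117                  -110
2   Central        29   Cable     64                   -35
3      West         9    Bolt     52                   -43
4     North        10   Panel    103                   -93
5     South        12  Sensor     20                    -8
6      East        18   Cable     61                   -43
7      East        26  Gadget     67                   -41
9      West         4  Widget     44                   -40
10    North        14   Gizmo     70                   -56
11    North        11    Bolt     63                   -52
12    South         5   Cable     31                   -26
group by product: max(discount_minus_price), min(price):
         discount_minus_price  price
product                             
Bolt                      -43     52
Cable                     -26     31
Gadget                    -41     67
Gizmo                     -56     70
Panel                     -93    103
Sensor                     -8     20
Widget                    -40     44

-43.8571428571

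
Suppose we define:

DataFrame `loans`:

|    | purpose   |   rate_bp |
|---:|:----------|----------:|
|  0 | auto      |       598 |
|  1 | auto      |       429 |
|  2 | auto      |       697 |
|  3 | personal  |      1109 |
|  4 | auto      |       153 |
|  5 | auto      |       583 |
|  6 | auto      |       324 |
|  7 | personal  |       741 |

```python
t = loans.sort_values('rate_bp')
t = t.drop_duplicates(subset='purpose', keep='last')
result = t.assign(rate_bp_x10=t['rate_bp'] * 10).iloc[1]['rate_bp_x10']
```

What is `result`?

11090

sort by rate_bp:
    purpose  rate_bp
4      auto      153
6      auto      324
1      auto      429
5      auto      583
0      auto      598
2      auto      697
7  personal      741
3  personal     1109
drop duplicate purpose (keep=last):
    purpose  rate_bp
2      auto      697
3  personal     1109
add column rate_bp_x10 = t['rate_bp'] * 10:
    purpose  rate_bp  rate_bp_x10
2      auto      697         6970
3  personal     1109        11090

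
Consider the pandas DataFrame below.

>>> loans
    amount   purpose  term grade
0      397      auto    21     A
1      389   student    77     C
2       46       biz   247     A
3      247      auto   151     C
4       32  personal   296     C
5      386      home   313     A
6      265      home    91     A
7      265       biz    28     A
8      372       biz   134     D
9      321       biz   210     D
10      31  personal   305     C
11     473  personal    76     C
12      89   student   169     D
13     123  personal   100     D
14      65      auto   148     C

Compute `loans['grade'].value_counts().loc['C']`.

value_counts of grade:
grade
C    6
A    5
D    4
Name: count, dtype: int64
Taking the value at index 'C' gives 6.

6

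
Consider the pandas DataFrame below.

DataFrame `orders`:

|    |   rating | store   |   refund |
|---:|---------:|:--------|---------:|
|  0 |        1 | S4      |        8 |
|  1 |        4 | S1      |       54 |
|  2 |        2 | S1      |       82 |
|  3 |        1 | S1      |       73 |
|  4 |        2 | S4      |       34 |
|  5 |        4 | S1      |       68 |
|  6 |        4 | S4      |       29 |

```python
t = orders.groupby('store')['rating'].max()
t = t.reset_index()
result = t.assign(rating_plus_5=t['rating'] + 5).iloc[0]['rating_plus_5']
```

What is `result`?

9

group by store, max of rating:
store
S1    4
S4    4
Name: rating, dtype: int64
reset_index():
  store  rating
0    S1       4
1    S4       4
add column rating_plus_5 = t['rating'] + 5:
  store  rating  rating_plus_5
0    S1       4              9
1    S4       4              9
Taking the value at position 0, column 'rating_plus_5' gives 9.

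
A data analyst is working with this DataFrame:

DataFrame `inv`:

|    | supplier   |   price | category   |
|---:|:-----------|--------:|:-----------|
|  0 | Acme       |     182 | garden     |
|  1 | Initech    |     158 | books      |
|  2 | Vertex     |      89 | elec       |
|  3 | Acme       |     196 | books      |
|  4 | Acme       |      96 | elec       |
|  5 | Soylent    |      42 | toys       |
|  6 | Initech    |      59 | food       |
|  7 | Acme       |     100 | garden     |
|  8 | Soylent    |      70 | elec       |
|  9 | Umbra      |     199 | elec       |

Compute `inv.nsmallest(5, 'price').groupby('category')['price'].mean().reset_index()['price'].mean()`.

take 5 rows with smallest price:
  supplier  price category
5  Soylent     42     toys
6  Initech     59     food
8  Soylent     70     elec
2   Vertex     89     elec
4     Acme     96     elec
group by category, mean of price:
category
elec    85.0
food    59.0
toys    42.0
Name: price, dtype: float64
reset_index():
  category  price
0     elec   85.0
1     food   59.0
2     toys   42.0
Then the mean of column 'price': 62.0

62.0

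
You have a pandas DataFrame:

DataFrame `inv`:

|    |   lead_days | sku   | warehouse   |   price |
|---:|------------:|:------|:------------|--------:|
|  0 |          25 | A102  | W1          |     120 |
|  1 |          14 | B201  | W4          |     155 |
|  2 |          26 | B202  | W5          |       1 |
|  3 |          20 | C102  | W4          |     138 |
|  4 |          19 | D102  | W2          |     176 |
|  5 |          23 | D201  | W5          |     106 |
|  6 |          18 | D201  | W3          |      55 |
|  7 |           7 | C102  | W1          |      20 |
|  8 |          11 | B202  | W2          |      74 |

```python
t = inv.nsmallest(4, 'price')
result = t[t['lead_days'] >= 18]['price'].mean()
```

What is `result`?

take 4 rows with smallest price:
   lead_days   sku warehouse  price
2         26  B202        W5      1
7          7  C102        W1     20
6         18  D201        W3     55
8         11  B202        W2     74
filter rows where lead_days >= 18:
   lead_days   sku warehouse  price
2         26  B202        W5      1
6         18  D201        W3     55
So mean() = 28.0.

28.0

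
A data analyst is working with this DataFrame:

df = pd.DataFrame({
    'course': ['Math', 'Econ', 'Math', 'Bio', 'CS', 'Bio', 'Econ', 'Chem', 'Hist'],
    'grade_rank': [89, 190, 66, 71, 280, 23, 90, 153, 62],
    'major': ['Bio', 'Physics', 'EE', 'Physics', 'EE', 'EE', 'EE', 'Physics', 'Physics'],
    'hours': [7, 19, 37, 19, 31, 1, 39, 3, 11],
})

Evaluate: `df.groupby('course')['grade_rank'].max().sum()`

group by course, max of grade_rank:
course
Bio      71
CS      280
Chem    153
Econ    190
Hist     62
Math     89
Name: grade_rank, dtype: int64
So sum() = 845.

845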